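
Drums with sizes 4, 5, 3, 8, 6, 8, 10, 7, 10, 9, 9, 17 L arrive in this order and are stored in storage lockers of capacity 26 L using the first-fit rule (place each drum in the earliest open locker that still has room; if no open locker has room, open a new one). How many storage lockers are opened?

4

  4 → locker 1 (new)  [load 4/26]
  5 → locker 1  [load 9/26]
  3 → locker 1  [load 12/26]
  8 → locker 1  [load 20/26]
  6 → locker 1  [load 26/26]
  8 → locker 2 (new)  [load 8/26]
  10 → locker 2  [load 18/26]
  7 → locker 2  [load 25/26]
  10 → locker 3 (new)  [load 10/26]
  9 → locker 3  [load 19/26]
  9 → locker 4 (new)  [load 9/26]
  17 → locker 4  [load 26/26]
4 storage lockers opened.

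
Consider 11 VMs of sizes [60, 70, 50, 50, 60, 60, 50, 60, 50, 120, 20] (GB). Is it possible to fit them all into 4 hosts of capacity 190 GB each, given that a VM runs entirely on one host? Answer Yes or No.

A valid assignment using 4 hosts:
  host 1: 120 + 70 = 190
  host 2: 60 + 60 + 60 = 180
  host 3: 60 + 50 + 50 + 20 = 180
  host 4: 50 + 50 = 100
Every load is within 190 GB, so 4 hosts suffice.

Yes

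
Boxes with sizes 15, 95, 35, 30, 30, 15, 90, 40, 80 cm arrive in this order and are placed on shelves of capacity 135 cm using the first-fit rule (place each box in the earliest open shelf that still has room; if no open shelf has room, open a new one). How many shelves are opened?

4

  15 → shelf 1 (new)  [load 15/135]
  95 → shelf 1  [load 110/135]
  35 → shelf 2 (new)  [load 35/135]
  30 → shelf 2  [load 65/135]
  30 → shelf 2  [load 95/135]
  15 → shelf 1  [load 125/135]
  90 → shelf 3 (new)  [load 90/135]
  40 → shelf 2  [load 135/135]
  80 → shelf 4 (new)  [load 80/135]
4 shelves opened.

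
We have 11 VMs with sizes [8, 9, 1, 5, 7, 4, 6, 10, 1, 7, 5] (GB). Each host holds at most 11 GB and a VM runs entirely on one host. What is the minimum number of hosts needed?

Total = 10 + 9 + 8 + 7 + 7 + 6 + 5 + 5 + 4 + 1 + 1 = 63 GB.
Lower bound: ⌈63/11⌉ = 6 hosts.
A packing using 7 hosts:
  host 1: 10 + 1 = 11
  host 2: 9 + 1 = 10
  host 3: 8 = 8
  host 4: 7 + 4 = 11
  host 5: 7 = 7
  host 6: 6 + 5 = 11
  host 7: 5 = 5
No arrangement into 6 hosts stays within capacity, so 7 is optimal.

7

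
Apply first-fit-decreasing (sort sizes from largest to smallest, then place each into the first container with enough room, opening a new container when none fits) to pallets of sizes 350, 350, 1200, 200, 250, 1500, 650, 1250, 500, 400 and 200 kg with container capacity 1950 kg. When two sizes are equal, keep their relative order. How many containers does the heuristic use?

Sorted descending: 1500, 1250, 1200, 650, 500, 400, 350, 350, 250, 200, 200.
  1500 → container 1 (new)  [load 1500/1950]
  1250 → container 2 (new)  [load 1250/1950]
  1200 → container 3 (new)  [load 1200/1950]
  650 → container 2  [load 1900/1950]
  500 → container 3  [load 1700/1950]
  400 → container 1  [load 1900/1950]
  350 → container 4 (new)  [load 350/1950]
  350 → container 4  [load 700/1950]
  250 → container 3  [load 1950/1950]
  200 → container 4  [load 900/1950]
  200 → container 4  [load 1100/1950]
4 containers opened.

4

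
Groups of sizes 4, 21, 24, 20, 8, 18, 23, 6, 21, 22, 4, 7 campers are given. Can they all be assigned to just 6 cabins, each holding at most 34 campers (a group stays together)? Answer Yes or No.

Total = 178 campers; ⌈178/34⌉ = 6.
7 groups each exceed half the capacity and cannot share a cabin, forcing at least 7 cabins.
At least 7 cabins are required, but only 6 are allowed.

No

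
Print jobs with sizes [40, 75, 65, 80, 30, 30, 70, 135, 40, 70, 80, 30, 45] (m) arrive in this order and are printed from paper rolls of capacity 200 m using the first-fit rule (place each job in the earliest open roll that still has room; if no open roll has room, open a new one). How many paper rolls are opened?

  40 → roll 1 (new)  [load 40/200]
  75 → roll 1  [load 115/200]
  65 → roll 1  [load 180/200]
  80 → roll 2 (new)  [load 80/200]
  30 → roll 2  [load 110/200]
  30 → roll 2  [load 140/200]
  70 → roll 3 (new)  [load 70/200]
  135 → roll 4 (new)  [load 135/200]
  40 → roll 2  [load 180/200]
  70 → roll 3  [load 140/200]
  80 → roll 5 (new)  [load 80/200]
  30 → roll 3  [load 170/200]
  45 → roll 4  [load 180/200]
5 paper rolls opened.

5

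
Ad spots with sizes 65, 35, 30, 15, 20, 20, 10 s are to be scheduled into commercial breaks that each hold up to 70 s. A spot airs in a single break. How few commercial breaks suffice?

Total = 65 + 35 + 30 + 20 + 20 + 15 + 10 = 195 s.
Lower bound: ⌈195/70⌉ = 3 commercial breaks.
A packing using 3 commercial breaks:
  break 1: 65 = 65
  break 2: 35 + 30 = 65
  break 3: 20 + 20 + 15 + 10 = 65
This matches the lower bound, so 3 is optimal.

3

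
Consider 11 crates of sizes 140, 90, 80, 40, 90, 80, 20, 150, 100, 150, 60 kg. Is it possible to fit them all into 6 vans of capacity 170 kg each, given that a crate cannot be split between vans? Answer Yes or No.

No

Total = 1000 kg; ⌈1000/170⌉ = 6.
The bound of 6 does not rule out 6, but exhaustive search shows no assignment into 6 vans of capacity 170 kg exists — the minimum is 7.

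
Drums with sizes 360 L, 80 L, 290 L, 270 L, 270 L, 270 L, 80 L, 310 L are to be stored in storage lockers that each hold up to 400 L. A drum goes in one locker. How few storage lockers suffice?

Total = 360 + 310 + 290 + 270 + 270 + 270 + 80 + 80 = 1930 L.
Lower bound: ⌈1930/400⌉ = 5 storage lockers.
Also, 6 drums each exceed 200 L, and no two of those can share a locker, so at least 6 storage lockers are needed.
A packing using 6 storage lockers:
  locker 1: 360 = 360
  locker 2: 310 + 80 = 390
  locker 3: 290 + 80 = 370
  locker 4: 270 = 270
  locker 5: 270 = 270
  locker 6: 270 = 270
This matches the lower bound, so 6 is optimal.

6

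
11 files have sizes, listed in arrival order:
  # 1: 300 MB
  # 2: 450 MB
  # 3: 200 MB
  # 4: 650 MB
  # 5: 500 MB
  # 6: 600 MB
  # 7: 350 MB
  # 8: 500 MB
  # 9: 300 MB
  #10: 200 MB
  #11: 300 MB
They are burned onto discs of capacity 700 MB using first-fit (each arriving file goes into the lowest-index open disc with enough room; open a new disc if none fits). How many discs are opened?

  300 → disc 1 (new)  [load 300/700]
  450 → disc 2 (new)  [load 450/700]
  200 → disc 1  [load 500/700]
  650 → disc 3 (new)  [load 650/700]
  500 → disc 4 (new)  [load 500/700]
  600 → disc 5 (new)  [load 600/700]
  350 → disc 6 (new)  [load 350/700]
  500 → disc 7 (new)  [load 500/700]
  300 → disc 6  [load 650/700]
  200 → disc 1  [load 700/700]
  300 → disc 8 (new)  [load 300/700]
8 discs opened.

8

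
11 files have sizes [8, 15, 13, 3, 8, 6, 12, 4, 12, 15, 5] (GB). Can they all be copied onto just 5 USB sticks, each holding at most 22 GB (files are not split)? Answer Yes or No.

Yes

A valid assignment using 5 USB sticks:
  USB stick 1: 15 + 6 = 21
  USB stick 2: 15 + 5 = 20
  USB stick 3: 13 + 8 = 21
  USB stick 4: 12 + 8 = 20
  USB stick 5: 12 + 4 + 3 = 19
Every load is within 22 GB, so 5 USB sticks suffice.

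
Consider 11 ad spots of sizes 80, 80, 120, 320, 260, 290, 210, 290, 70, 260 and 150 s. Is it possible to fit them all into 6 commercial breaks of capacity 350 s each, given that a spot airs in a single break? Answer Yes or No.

Total = 2130 s; ⌈2130/350⌉ = 7.
At least 7 commercial breaks are required, but only 6 are allowed.

No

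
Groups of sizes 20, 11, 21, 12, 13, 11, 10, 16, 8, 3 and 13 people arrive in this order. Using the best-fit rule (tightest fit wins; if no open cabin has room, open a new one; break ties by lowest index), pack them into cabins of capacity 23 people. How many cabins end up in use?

  20 → cabin 1 (new)  [load 20/23]
  11 → cabin 2 (new)  [load 11/23]
  21 → cabin 3 (new)  [load 21/23]
  12 → cabin 2  [load 23/23]
  13 → cabin 4 (new)  [load 13/23]
  11 → cabin 5 (new)  [load 11/23]
  10 → cabin 4  [load 23/23]
  16 → cabin 6 (new)  [load 16/23]
  8 → cabin 5  [load 19/23]
  3 → cabin 1  [load 23/23]
  13 → cabin 7 (new)  [load 13/23]
7 cabins opened.

7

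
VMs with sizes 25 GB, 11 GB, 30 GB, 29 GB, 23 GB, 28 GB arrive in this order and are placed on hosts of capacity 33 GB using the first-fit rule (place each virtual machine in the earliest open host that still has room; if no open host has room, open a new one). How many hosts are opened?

6

  25 → host 1 (new)  [load 25/33]
  11 → host 2 (new)  [load 11/33]
  30 → host 3 (new)  [load 30/33]
  29 → host 4 (new)  [load 29/33]
  23 → host 5 (new)  [load 23/33]
  28 → host 6 (new)  [load 28/33]
6 hosts opened.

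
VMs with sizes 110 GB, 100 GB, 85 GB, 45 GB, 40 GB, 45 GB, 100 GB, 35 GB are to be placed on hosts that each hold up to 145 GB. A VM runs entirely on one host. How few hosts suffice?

4

Total = 110 + 100 + 100 + 85 + 45 + 45 + 40 + 35 = 560 GB.
Lower bound: ⌈560/145⌉ = 4 hosts.
A packing using 4 hosts:
  host 1: 110 + 35 = 145
  host 2: 100 + 45 = 145
  host 3: 100 + 45 = 145
  host 4: 85 + 40 = 125
This matches the lower bound, so 4 is optimal.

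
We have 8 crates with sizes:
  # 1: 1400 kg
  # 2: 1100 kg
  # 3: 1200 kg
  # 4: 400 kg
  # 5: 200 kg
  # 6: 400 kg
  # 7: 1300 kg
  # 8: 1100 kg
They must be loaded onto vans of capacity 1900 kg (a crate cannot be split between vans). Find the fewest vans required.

Total = 1400 + 1300 + 1200 + 1100 + 1100 + 400 + 400 + 200 = 7100 kg.
Lower bound: ⌈7100/1900⌉ = 4 vans.
Also, 5 crates each exceed 950 kg, and no two of those can share a van, so at least 5 vans are needed.
A packing using 5 vans:
  van 1: 1400 + 400 = 1800
  van 2: 1300 + 400 + 200 = 1900
  van 3: 1200 = 1200
  van 4: 1100 = 1100
  van 5: 1100 = 1100
This matches the lower bound, so 5 is optimal.

5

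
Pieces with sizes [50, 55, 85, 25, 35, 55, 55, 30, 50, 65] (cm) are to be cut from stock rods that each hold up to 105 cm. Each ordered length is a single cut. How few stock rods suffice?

6

Total = 85 + 65 + 55 + 55 + 55 + 50 + 50 + 35 + 30 + 25 = 505 cm.
Lower bound: ⌈505/105⌉ = 5 stock rods.
A packing using 6 stock rods:
  stock rod 1: 85 = 85
  stock rod 2: 65 + 35 = 100
  stock rod 3: 55 + 50 = 105
  stock rod 4: 55 + 50 = 105
  stock rod 5: 55 + 30 = 85
  stock rod 6: 25 = 25
No arrangement into 5 stock rods stays within capacity, so 6 is optimal.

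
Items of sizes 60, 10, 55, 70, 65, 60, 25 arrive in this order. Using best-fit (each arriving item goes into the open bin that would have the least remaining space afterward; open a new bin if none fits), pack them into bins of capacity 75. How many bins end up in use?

  60 → bin 1 (new)  [load 60/75]
  10 → bin 1  [load 70/75]
  55 → bin 2 (new)  [load 55/75]
  70 → bin 3 (new)  [load 70/75]
  65 → bin 4 (new)  [load 65/75]
  60 → bin 5 (new)  [load 60/75]
  25 → bin 6 (new)  [load 25/75]
6 bins opened.

6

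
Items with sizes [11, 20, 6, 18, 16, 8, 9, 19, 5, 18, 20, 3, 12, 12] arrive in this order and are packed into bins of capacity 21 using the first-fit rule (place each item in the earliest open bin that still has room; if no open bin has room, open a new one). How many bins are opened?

  11 → bin 1 (new)  [load 11/21]
  20 → bin 2 (new)  [load 20/21]
  6 → bin 1  [load 17/21]
  18 → bin 3 (new)  [load 18/21]
  16 → bin 4 (new)  [load 16/21]
  8 → bin 5 (new)  [load 8/21]
  9 → bin 5  [load 17/21]
  19 → bin 6 (new)  [load 19/21]
  5 → bin 4  [load 21/21]
  18 → bin 7 (new)  [load 18/21]
  20 → bin 8 (new)  [load 20/21]
  3 → bin 1  [load 20/21]
  12 → bin 9 (new)  [load 12/21]
  12 → bin 10 (new)  [load 12/21]
10 bins opened.

10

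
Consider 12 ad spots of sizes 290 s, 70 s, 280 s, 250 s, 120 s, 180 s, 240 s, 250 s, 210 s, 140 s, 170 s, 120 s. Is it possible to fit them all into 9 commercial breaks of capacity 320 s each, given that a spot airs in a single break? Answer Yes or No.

A valid assignment using 9 commercial breaks:
  break 1: 290 = 290
  break 2: 280 = 280
  break 3: 250 + 70 = 320
  break 4: 250 = 250
  break 5: 240 = 240
  break 6: 210 = 210
  break 7: 180 + 140 = 320
  break 8: 170 + 120 = 290
  break 9: 120 = 120
Every load is within 320 s, so 9 commercial breaks suffice.

Yes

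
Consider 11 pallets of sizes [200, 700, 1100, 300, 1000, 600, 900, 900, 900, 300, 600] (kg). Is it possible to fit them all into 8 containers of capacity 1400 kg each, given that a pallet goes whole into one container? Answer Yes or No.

A valid assignment using 7 containers:
  container 1: 1100 + 300 = 1400
  container 2: 1000 + 300 = 1300
  container 3: 900 + 200 = 1100
  container 4: 900 = 900
  container 5: 900 = 900
  container 6: 700 + 600 = 1300
  container 7: 600 = 600
That uses only 7 ≤ 8, so 8 containers are enough.

Yes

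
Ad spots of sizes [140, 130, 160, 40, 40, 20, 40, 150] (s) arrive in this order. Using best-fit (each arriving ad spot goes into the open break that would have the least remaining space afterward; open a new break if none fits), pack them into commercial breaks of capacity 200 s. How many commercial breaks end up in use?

4

  140 → break 1 (new)  [load 140/200]
  130 → break 2 (new)  [load 130/200]
  160 → break 3 (new)  [load 160/200]
  40 → break 3  [load 200/200]
  40 → break 1  [load 180/200]
  20 → break 1  [load 200/200]
  40 → break 2  [load 170/200]
  150 → break 4 (new)  [load 150/200]
4 commercial breaks opened.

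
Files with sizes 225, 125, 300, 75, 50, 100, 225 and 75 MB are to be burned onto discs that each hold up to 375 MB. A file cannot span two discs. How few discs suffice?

Total = 300 + 225 + 225 + 125 + 100 + 75 + 75 + 50 = 1175 MB.
Lower bound: ⌈1175/375⌉ = 4 discs.
A packing using 4 discs:
  disc 1: 300 + 75 = 375
  disc 2: 225 + 125 = 350
  disc 3: 225 + 100 + 50 = 375
  disc 4: 75 = 75
This matches the lower bound, so 4 is optimal.

4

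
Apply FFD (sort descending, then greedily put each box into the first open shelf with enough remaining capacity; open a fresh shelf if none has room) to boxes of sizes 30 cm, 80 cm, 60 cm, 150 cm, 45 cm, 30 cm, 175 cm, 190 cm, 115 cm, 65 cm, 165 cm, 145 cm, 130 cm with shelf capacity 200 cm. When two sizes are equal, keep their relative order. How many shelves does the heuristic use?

8

Sorted descending: 190, 175, 165, 150, 145, 130, 115, 80, 65, 60, 45, 30, 30.
  190 → shelf 1 (new)  [load 190/200]
  175 → shelf 2 (new)  [load 175/200]
  165 → shelf 3 (new)  [load 165/200]
  150 → shelf 4 (new)  [load 150/200]
  145 → shelf 5 (new)  [load 145/200]
  130 → shelf 6 (new)  [load 130/200]
  115 → shelf 7 (new)  [load 115/200]
  80 → shelf 7  [load 195/200]
  65 → shelf 6  [load 195/200]
  60 → shelf 8 (new)  [load 60/200]
  45 → shelf 4  [load 195/200]
  30 → shelf 3  [load 195/200]
  30 → shelf 5  [load 175/200]
8 shelves opened.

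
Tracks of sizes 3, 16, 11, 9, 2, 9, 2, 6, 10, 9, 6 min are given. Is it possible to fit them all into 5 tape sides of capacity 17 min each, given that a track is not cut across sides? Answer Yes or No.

No

Total = 83 min; ⌈83/17⌉ = 5.
6 tracks each exceed half the capacity and cannot share a side, forcing at least 6 tape sides.
At least 6 tape sides are required, but only 5 are allowed.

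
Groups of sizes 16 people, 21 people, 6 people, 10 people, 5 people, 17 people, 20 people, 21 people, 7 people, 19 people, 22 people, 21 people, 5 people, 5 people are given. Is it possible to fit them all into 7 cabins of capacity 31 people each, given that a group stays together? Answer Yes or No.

No

Total = 195 people; ⌈195/31⌉ = 7.
8 groups each exceed half the capacity and cannot share a cabin, forcing at least 8 cabins.
At least 8 cabins are required, but only 7 are allowed.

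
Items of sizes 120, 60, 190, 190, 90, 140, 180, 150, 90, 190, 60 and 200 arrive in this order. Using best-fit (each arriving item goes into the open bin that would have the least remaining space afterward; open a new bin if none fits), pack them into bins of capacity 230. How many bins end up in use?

  120 → bin 1 (new)  [load 120/230]
  60 → bin 1  [load 180/230]
  190 → bin 2 (new)  [load 190/230]
  190 → bin 3 (new)  [load 190/230]
  90 → bin 4 (new)  [load 90/230]
  140 → bin 4  [load 230/230]
  180 → bin 5 (new)  [load 180/230]
  150 → bin 6 (new)  [load 150/230]
  90 → bin 7 (new)  [load 90/230]
  190 → bin 8 (new)  [load 190/230]
  60 → bin 6  [load 210/230]
  200 → bin 9 (new)  [load 200/230]
9 bins opened.

9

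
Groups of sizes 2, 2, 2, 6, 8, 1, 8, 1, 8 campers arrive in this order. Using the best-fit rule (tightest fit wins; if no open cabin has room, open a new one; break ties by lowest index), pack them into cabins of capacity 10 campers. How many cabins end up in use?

  2 → cabin 1 (new)  [load 2/10]
  2 → cabin 1  [load 4/10]
  2 → cabin 1  [load 6/10]
  6 → cabin 2 (new)  [load 6/10]
  8 → cabin 3 (new)  [load 8/10]
  1 → cabin 3  [load 9/10]
  8 → cabin 4 (new)  [load 8/10]
  1 → cabin 3  [load 10/10]
  8 → cabin 5 (new)  [load 8/10]
5 cabins opened.

5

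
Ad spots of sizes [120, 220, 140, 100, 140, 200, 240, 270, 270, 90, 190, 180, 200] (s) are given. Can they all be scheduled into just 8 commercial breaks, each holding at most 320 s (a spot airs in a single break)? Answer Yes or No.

No

Total = 2360 s; ⌈2360/320⌉ = 8.
The bound of 8 does not rule out 8, but exhaustive search shows no assignment into 8 commercial breaks of capacity 320 s exists — the minimum is 9.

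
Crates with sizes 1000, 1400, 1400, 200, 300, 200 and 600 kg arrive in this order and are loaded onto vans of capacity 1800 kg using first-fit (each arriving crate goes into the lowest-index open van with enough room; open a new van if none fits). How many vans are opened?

4

  1000 → van 1 (new)  [load 1000/1800]
  1400 → van 2 (new)  [load 1400/1800]
  1400 → van 3 (new)  [load 1400/1800]
  200 → van 1  [load 1200/1800]
  300 → van 1  [load 1500/1800]
  200 → van 1  [load 1700/1800]
  600 → van 4 (new)  [load 600/1800]
4 vans opened.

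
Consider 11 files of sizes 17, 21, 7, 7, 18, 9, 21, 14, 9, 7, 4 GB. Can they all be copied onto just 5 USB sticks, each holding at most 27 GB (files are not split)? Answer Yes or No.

No

Total = 134 GB; ⌈134/27⌉ = 5.
The bound of 5 does not rule out 5, but exhaustive search shows no assignment into 5 USB sticks of capacity 27 GB exists — the minimum is 6.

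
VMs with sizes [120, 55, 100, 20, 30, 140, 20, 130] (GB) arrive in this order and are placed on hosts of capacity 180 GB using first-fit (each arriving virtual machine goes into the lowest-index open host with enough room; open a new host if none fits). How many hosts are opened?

  120 → host 1 (new)  [load 120/180]
  55 → host 1  [load 175/180]
  100 → host 2 (new)  [load 100/180]
  20 → host 2  [load 120/180]
  30 → host 2  [load 150/180]
  140 → host 3 (new)  [load 140/180]
  20 → host 2  [load 170/180]
  130 → host 4 (new)  [load 130/180]
4 hosts opened.

4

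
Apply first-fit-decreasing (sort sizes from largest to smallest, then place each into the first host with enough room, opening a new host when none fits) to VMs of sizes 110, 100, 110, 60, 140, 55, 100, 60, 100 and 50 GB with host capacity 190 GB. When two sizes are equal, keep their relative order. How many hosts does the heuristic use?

6

Sorted descending: 140, 110, 110, 100, 100, 100, 60, 60, 55, 50.
  140 → host 1 (new)  [load 140/190]
  110 → host 2 (new)  [load 110/190]
  110 → host 3 (new)  [load 110/190]
  100 → host 4 (new)  [load 100/190]
  100 → host 5 (new)  [load 100/190]
  100 → host 6 (new)  [load 100/190]
  60 → host 2  [load 170/190]
  60 → host 3  [load 170/190]
  55 → host 4  [load 155/190]
  50 → host 1  [load 190/190]
6 hosts opened.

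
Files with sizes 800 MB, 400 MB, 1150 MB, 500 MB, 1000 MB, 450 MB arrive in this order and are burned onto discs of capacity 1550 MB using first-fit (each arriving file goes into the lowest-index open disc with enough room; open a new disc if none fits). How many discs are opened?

  800 → disc 1 (new)  [load 800/1550]
  400 → disc 1  [load 1200/1550]
  1150 → disc 2 (new)  [load 1150/1550]
  500 → disc 3 (new)  [load 500/1550]
  1000 → disc 3  [load 1500/1550]
  450 → disc 4 (new)  [load 450/1550]
4 discs opened.

4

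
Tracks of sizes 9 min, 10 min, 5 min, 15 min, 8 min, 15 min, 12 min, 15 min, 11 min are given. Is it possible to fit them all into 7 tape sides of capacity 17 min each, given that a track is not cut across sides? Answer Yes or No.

Yes

A valid assignment using 7 tape sides:
  side 1: 15 = 15
  side 2: 15 = 15
  side 3: 15 = 15
  side 4: 12 + 5 = 17
  side 5: 11 = 11
  side 6: 10 = 10
  side 7: 9 + 8 = 17
Every load is within 17 min, so 7 tape sides suffice.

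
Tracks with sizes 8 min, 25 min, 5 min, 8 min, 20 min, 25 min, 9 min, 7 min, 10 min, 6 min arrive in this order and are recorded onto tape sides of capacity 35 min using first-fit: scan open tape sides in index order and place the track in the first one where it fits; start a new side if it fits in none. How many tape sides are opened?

  8 → side 1 (new)  [load 8/35]
  25 → side 1  [load 33/35]
  5 → side 2 (new)  [load 5/35]
  8 → side 2  [load 13/35]
  20 → side 2  [load 33/35]
  25 → side 3 (new)  [load 25/35]
  9 → side 3  [load 34/35]
  7 → side 4 (new)  [load 7/35]
  10 → side 4  [load 17/35]
  6 → side 4  [load 23/35]
4 tape sides opened.

4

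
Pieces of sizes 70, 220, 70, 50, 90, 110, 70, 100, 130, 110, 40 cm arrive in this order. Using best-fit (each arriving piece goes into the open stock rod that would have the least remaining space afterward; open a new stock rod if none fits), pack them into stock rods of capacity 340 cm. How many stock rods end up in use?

  70 → stock rod 1 (new)  [load 70/340]
  220 → stock rod 1  [load 290/340]
  70 → stock rod 2 (new)  [load 70/340]
  50 → stock rod 1  [load 340/340]
  90 → stock rod 2  [load 160/340]
  110 → stock rod 2  [load 270/340]
  70 → stock rod 2  [load 340/340]
  100 → stock rod 3 (new)  [load 100/340]
  130 → stock rod 3  [load 230/340]
  110 → stock rod 3  [load 340/340]
  40 → stock rod 4 (new)  [load 40/340]
4 stock rods opened.

4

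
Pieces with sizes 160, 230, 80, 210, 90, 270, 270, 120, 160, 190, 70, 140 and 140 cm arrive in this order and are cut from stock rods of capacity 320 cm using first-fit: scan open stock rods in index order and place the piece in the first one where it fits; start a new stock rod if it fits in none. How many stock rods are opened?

  160 → stock rod 1 (new)  [load 160/320]
  230 → stock rod 2 (new)  [load 230/320]
  80 → stock rod 1  [load 240/320]
  210 → stock rod 3 (new)  [load 210/320]
  90 → stock rod 2  [load 320/320]
  270 → stock rod 4 (new)  [load 270/320]
  270 → stock rod 5 (new)  [load 270/320]
  120 → stock rod 6 (new)  [load 120/320]
  160 → stock rod 6  [load 280/320]
  190 → stock rod 7 (new)  [load 190/320]
  70 → stock rod 1  [load 310/320]
  140 → stock rod 8 (new)  [load 140/320]
  140 → stock rod 8  [load 280/320]
8 stock rods opened.

8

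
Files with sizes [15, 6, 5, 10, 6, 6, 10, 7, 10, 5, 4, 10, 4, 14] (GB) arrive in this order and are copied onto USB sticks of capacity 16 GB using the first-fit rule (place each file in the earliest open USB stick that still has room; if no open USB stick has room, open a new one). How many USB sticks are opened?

8

  15 → USB stick 1 (new)  [load 15/16]
  6 → USB stick 2 (new)  [load 6/16]
  5 → USB stick 2  [load 11/16]
  10 → USB stick 3 (new)  [load 10/16]
  6 → USB stick 3  [load 16/16]
  6 → USB stick 4 (new)  [load 6/16]
  10 → USB stick 4  [load 16/16]
  7 → USB stick 5 (new)  [load 7/16]
  10 → USB stick 6 (new)  [load 10/16]
  5 → USB stick 2  [load 16/16]
  4 → USB stick 5  [load 11/16]
  10 → USB stick 7 (new)  [load 10/16]
  4 → USB stick 5  [load 15/16]
  14 → USB stick 8 (new)  [load 14/16]
8 USB sticks opened.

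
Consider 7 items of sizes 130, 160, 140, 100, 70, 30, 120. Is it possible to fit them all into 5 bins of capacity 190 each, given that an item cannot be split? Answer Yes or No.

Yes

A valid assignment using 5 bins:
  bin 1: 160 + 30 = 190
  bin 2: 140 = 140
  bin 3: 130 = 130
  bin 4: 120 + 70 = 190
  bin 5: 100 = 100
Every load is within 190, so 5 bins suffice.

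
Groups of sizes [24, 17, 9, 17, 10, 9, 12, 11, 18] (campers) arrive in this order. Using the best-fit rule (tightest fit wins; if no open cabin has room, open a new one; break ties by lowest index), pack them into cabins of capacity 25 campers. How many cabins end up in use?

  24 → cabin 1 (new)  [load 24/25]
  17 → cabin 2 (new)  [load 17/25]
  9 → cabin 3 (new)  [load 9/25]
  17 → cabin 4 (new)  [load 17/25]
  10 → cabin 3  [load 19/25]
  9 → cabin 5 (new)  [load 9/25]
  12 → cabin 5  [load 21/25]
  11 → cabin 6 (new)  [load 11/25]
  18 → cabin 7 (new)  [load 18/25]
7 cabins opened.

7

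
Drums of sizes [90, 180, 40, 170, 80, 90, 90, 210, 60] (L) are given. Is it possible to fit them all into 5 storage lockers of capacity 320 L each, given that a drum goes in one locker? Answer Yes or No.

Yes

A valid assignment using 4 storage lockers:
  locker 1: 210 + 90 = 300
  locker 2: 180 + 90 + 40 = 310
  locker 3: 170 + 90 + 60 = 320
  locker 4: 80 = 80
That uses only 4 ≤ 5, so 5 storage lockers are enough.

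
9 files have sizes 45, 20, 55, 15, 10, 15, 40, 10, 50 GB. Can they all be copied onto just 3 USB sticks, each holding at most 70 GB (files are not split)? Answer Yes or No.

Total = 260 GB; ⌈260/70⌉ = 4.
At least 4 USB sticks are required, but only 3 are allowed.

No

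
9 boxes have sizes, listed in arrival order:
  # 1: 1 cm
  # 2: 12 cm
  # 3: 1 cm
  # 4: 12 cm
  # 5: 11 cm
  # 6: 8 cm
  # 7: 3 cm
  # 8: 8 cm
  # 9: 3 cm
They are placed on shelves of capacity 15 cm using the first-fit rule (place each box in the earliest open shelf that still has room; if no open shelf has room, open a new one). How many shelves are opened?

5

  1 → shelf 1 (new)  [load 1/15]
  12 → shelf 1  [load 13/15]
  1 → shelf 1  [load 14/15]
  12 → shelf 2 (new)  [load 12/15]
  11 → shelf 3 (new)  [load 11/15]
  8 → shelf 4 (new)  [load 8/15]
  3 → shelf 2  [load 15/15]
  8 → shelf 5 (new)  [load 8/15]
  3 → shelf 3  [load 14/15]
5 shelves opened.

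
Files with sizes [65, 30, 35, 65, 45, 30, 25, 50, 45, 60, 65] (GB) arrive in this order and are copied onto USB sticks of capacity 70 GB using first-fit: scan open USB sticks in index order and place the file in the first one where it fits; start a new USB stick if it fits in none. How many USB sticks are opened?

  65 → USB stick 1 (new)  [load 65/70]
  30 → USB stick 2 (new)  [load 30/70]
  35 → USB stick 2  [load 65/70]
  65 → USB stick 3 (new)  [load 65/70]
  45 → USB stick 4 (new)  [load 45/70]
  30 → USB stick 5 (new)  [load 30/70]
  25 → USB stick 4  [load 70/70]
  50 → USB stick 6 (new)  [load 50/70]
  45 → USB stick 7 (new)  [load 45/70]
  60 → USB stick 8 (new)  [load 60/70]
  65 → USB stick 9 (new)  [load 65/70]
9 USB sticks opened.

9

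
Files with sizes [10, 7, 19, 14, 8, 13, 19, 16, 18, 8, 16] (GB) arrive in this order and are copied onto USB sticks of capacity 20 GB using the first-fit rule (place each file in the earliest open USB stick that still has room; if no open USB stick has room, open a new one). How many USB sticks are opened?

9

  10 → USB stick 1 (new)  [load 10/20]
  7 → USB stick 1  [load 17/20]
  19 → USB stick 2 (new)  [load 19/20]
  14 → USB stick 3 (new)  [load 14/20]
  8 → USB stick 4 (new)  [load 8/20]
  13 → USB stick 5 (new)  [load 13/20]
  19 → USB stick 6 (new)  [load 19/20]
  16 → USB stick 7 (new)  [load 16/20]
  18 → USB stick 8 (new)  [load 18/20]
  8 → USB stick 4  [load 16/20]
  16 → USB stick 9 (new)  [load 16/20]
9 USB sticks opened.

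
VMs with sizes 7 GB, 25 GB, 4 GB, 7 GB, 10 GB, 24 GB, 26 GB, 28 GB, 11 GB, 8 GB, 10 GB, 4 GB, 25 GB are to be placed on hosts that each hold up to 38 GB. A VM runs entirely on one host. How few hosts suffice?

6

Total = 28 + 26 + 25 + 25 + 24 + 11 + 10 + 10 + 8 + 7 + 7 + 4 + 4 = 189 GB.
Lower bound: ⌈189/38⌉ = 5 hosts.
A packing using 6 hosts:
  host 1: 28 + 10 = 38
  host 2: 26 + 11 = 37
  host 3: 25 + 10 = 35
  host 4: 25 + 8 + 4 = 37
  host 5: 24 + 7 + 7 = 38
  host 6: 4 = 4
No arrangement into 5 hosts stays within capacity, so 6 is optimal.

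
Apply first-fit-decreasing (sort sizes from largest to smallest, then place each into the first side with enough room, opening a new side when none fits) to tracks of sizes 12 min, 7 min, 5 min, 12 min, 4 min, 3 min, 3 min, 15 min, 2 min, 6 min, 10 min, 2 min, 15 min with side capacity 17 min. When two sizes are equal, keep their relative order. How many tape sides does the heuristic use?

6

Sorted descending: 15, 15, 12, 12, 10, 7, 6, 5, 4, 3, 3, 2, 2.
  15 → side 1 (new)  [load 15/17]
  15 → side 2 (new)  [load 15/17]
  12 → side 3 (new)  [load 12/17]
  12 → side 4 (new)  [load 12/17]
  10 → side 5 (new)  [load 10/17]
  7 → side 5  [load 17/17]
  6 → side 6 (new)  [load 6/17]
  5 → side 3  [load 17/17]
  4 → side 4  [load 16/17]
  3 → side 6  [load 9/17]
  3 → side 6  [load 12/17]
  2 → side 1  [load 17/17]
  2 → side 2  [load 17/17]
6 tape sides opened.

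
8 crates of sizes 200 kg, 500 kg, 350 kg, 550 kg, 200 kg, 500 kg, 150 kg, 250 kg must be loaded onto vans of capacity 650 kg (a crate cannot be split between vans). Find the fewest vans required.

5

Total = 550 + 500 + 500 + 350 + 250 + 200 + 200 + 150 = 2700 kg.
Lower bound: ⌈2700/650⌉ = 5 vans.
A packing using 5 vans:
  van 1: 550 = 550
  van 2: 500 + 150 = 650
  van 3: 500 = 500
  van 4: 350 + 250 = 600
  van 5: 200 + 200 = 400
This matches the lower bound, so 5 is optimal.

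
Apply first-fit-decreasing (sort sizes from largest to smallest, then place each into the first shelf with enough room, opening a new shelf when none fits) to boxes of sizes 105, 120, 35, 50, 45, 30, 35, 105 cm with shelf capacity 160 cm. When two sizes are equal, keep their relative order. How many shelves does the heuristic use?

4

Sorted descending: 120, 105, 105, 50, 45, 35, 35, 30.
  120 → shelf 1 (new)  [load 120/160]
  105 → shelf 2 (new)  [load 105/160]
  105 → shelf 3 (new)  [load 105/160]
  50 → shelf 2  [load 155/160]
  45 → shelf 3  [load 150/160]
  35 → shelf 1  [load 155/160]
  35 → shelf 4 (new)  [load 35/160]
  30 → shelf 4  [load 65/160]
4 shelves opened.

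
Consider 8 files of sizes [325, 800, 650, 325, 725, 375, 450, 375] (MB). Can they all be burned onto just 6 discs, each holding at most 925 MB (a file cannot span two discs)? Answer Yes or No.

A valid assignment using 6 discs:
  disc 1: 800 = 800
  disc 2: 725 = 725
  disc 3: 650 = 650
  disc 4: 450 + 375 = 825
  disc 5: 375 + 325 = 700
  disc 6: 325 = 325
Every load is within 925 MB, so 6 discs suffice.

Yes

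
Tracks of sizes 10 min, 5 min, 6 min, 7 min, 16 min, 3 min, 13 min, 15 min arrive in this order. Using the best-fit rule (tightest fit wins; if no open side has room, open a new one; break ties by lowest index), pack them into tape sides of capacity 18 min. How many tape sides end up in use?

  10 → side 1 (new)  [load 10/18]
  5 → side 1  [load 15/18]
  6 → side 2 (new)  [load 6/18]
  7 → side 2  [load 13/18]
  16 → side 3 (new)  [load 16/18]
  3 → side 1  [load 18/18]
  13 → side 4 (new)  [load 13/18]
  15 → side 5 (new)  [load 15/18]
5 tape sides opened.

5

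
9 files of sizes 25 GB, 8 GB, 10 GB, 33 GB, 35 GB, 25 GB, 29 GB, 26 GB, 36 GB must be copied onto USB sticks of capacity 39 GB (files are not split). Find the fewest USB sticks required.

Total = 36 + 35 + 33 + 29 + 26 + 25 + 25 + 10 + 8 = 227 GB.
Lower bound: ⌈227/39⌉ = 6 USB sticks.
Also, 7 files each exceed 39/2 GB, and no two of those can share a USB stick, so at least 7 USB sticks are needed.
A packing using 7 USB sticks:
  USB stick 1: 36 = 36
  USB stick 2: 35 = 35
  USB stick 3: 33 = 33
  USB stick 4: 29 + 10 = 39
  USB stick 5: 26 + 8 = 34
  USB stick 6: 25 = 25
  USB stick 7: 25 = 25
This matches the lower bound, so 7 is optimal.

7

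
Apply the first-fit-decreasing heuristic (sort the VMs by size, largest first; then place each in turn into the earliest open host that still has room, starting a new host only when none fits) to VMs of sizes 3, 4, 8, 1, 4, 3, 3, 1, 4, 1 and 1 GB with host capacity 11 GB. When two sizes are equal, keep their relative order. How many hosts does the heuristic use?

3

Sorted descending: 8, 4, 4, 4, 3, 3, 3, 1, 1, 1, 1.
  8 → host 1 (new)  [load 8/11]
  4 → host 2 (new)  [load 4/11]
  4 → host 2  [load 8/11]
  4 → host 3 (new)  [load 4/11]
  3 → host 1  [load 11/11]
  3 → host 2  [load 11/11]
  3 → host 3  [load 7/11]
  1 → host 3  [load 8/11]
  1 → host 3  [load 9/11]
  1 → host 3  [load 10/11]
  1 → host 3  [load 11/11]
3 hosts opened.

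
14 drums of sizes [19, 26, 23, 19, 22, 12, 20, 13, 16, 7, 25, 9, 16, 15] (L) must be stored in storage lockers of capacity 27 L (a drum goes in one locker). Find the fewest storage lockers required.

Total = 26 + 25 + 23 + 22 + 20 + 19 + 19 + 16 + 16 + 15 + 13 + 12 + 9 + 7 = 242 L.
Lower bound: ⌈242/27⌉ = 9 storage lockers.
Also, 10 drums each exceed 27/2 L, and no two of those can share a locker, so at least 10 storage lockers are needed.
A packing using 11 storage lockers:
  locker 1: 26 = 26
  locker 2: 25 = 25
  locker 3: 23 = 23
  locker 4: 22 = 22
  locker 5: 20 + 7 = 27
  locker 6: 19 = 19
  locker 7: 19 = 19
  locker 8: 16 + 9 = 25
  locker 9: 16 = 16
  locker 10: 15 + 12 = 27
  locker 11: 13 = 13
No arrangement into 10 storage lockers stays within capacity, so 11 is optimal.

11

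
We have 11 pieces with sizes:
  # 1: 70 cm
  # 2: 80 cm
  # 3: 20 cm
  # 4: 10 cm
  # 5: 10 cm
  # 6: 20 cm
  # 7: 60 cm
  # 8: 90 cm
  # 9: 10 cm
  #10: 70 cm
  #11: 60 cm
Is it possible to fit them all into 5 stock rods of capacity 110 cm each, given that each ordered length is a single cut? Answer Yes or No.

Total = 500 cm; ⌈500/110⌉ = 5.
6 pieces each exceed half the capacity and cannot share a stock rod, forcing at least 6 stock rods.
At least 6 stock rods are required, but only 5 are allowed.

No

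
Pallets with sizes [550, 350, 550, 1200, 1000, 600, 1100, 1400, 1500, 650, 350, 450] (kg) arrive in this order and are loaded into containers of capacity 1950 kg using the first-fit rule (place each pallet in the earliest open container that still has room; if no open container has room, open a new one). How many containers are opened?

6

  550 → container 1 (new)  [load 550/1950]
  350 → container 1  [load 900/1950]
  550 → container 1  [load 1450/1950]
  1200 → container 2 (new)  [load 1200/1950]
  1000 → container 3 (new)  [load 1000/1950]
  600 → container 2  [load 1800/1950]
  1100 → container 4 (new)  [load 1100/1950]
  1400 → container 5 (new)  [load 1400/1950]
  1500 → container 6 (new)  [load 1500/1950]
  650 → container 3  [load 1650/1950]
  350 → container 1  [load 1800/1950]
  450 → container 4  [load 1550/1950]
6 containers opened.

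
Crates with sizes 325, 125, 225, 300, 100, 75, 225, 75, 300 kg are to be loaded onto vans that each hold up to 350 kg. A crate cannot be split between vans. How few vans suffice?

Total = 325 + 300 + 300 + 225 + 225 + 125 + 100 + 75 + 75 = 1750 kg.
Lower bound: ⌈1750/350⌉ = 5 vans.
A packing using 6 vans:
  van 1: 325 = 325
  van 2: 300 = 300
  van 3: 300 = 300
  van 4: 225 + 125 = 350
  van 5: 225 + 100 = 325
  van 6: 75 + 75 = 150
No arrangement into 5 vans stays within capacity, so 6 is optimal.

6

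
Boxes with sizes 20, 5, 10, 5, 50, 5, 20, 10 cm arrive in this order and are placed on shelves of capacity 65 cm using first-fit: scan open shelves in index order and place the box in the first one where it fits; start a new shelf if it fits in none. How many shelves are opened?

2

  20 → shelf 1 (new)  [load 20/65]
  5 → shelf 1  [load 25/65]
  10 → shelf 1  [load 35/65]
  5 → shelf 1  [load 40/65]
  50 → shelf 2 (new)  [load 50/65]
  5 → shelf 1  [load 45/65]
  20 → shelf 1  [load 65/65]
  10 → shelf 2  [load 60/65]
2 shelves opened.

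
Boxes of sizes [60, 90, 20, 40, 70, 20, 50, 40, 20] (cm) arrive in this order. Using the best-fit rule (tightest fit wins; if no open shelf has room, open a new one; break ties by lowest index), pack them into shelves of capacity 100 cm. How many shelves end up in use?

5

  60 → shelf 1 (new)  [load 60/100]
  90 → shelf 2 (new)  [load 90/100]
  20 → shelf 1  [load 80/100]
  40 → shelf 3 (new)  [load 40/100]
  70 → shelf 4 (new)  [load 70/100]
  20 → shelf 1  [load 100/100]
  50 → shelf 3  [load 90/100]
  40 → shelf 5 (new)  [load 40/100]
  20 → shelf 4  [load 90/100]
5 shelves opened.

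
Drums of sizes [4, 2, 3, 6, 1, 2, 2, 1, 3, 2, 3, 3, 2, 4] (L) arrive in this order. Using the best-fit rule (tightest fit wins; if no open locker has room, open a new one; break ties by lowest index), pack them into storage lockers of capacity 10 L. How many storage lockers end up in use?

4

  4 → locker 1 (new)  [load 4/10]
  2 → locker 1  [load 6/10]
  3 → locker 1  [load 9/10]
  6 → locker 2 (new)  [load 6/10]
  1 → locker 1  [load 10/10]
  2 → locker 2  [load 8/10]
  2 → locker 2  [load 10/10]
  1 → locker 3 (new)  [load 1/10]
  3 → locker 3  [load 4/10]
  2 → locker 3  [load 6/10]
  3 → locker 3  [load 9/10]
  3 → locker 4 (new)  [load 3/10]
  2 → locker 4  [load 5/10]
  4 → locker 4  [load 9/10]
4 storage lockers opened.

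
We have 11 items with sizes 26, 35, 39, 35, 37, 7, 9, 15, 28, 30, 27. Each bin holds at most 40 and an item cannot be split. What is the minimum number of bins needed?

9

Total = 39 + 37 + 35 + 35 + 30 + 28 + 27 + 26 + 15 + 9 + 7 = 288.
Lower bound: ⌈288/40⌉ = 8 bins.
A packing using 9 bins:
  bin 1: 39 = 39
  bin 2: 37 = 37
  bin 3: 35 = 35
  bin 4: 35 = 35
  bin 5: 30 + 9 = 39
  bin 6: 28 + 7 = 35
  bin 7: 27 = 27
  bin 8: 26 = 26
  bin 9: 15 = 15
No arrangement into 8 bins stays within capacity, so 9 is optimal.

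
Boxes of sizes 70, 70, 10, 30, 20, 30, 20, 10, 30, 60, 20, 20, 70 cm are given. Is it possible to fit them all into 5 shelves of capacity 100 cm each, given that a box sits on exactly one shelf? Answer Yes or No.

Yes

A valid assignment using 5 shelves:
  shelf 1: 70 + 30 = 100
  shelf 2: 70 + 30 = 100
  shelf 3: 70 + 30 = 100
  shelf 4: 60 + 20 + 20 = 100
  shelf 5: 20 + 20 + 10 + 10 = 60
Every load is within 100 cm, so 5 shelves suffice.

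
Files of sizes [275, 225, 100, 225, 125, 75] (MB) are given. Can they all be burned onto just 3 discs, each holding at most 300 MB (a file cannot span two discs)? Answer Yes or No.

Total = 1025 MB; ⌈1025/300⌉ = 4.
At least 4 discs are required, but only 3 are allowed.

No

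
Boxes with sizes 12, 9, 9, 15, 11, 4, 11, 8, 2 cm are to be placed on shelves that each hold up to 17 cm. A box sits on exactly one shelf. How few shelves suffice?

6

Total = 15 + 12 + 11 + 11 + 9 + 9 + 8 + 4 + 2 = 81 cm.
Lower bound: ⌈81/17⌉ = 5 shelves.
Also, 6 boxes each exceed 17/2 cm, and no two of those can share a shelf, so at least 6 shelves are needed.
A packing using 6 shelves:
  shelf 1: 15 + 2 = 17
  shelf 2: 12 + 4 = 16
  shelf 3: 11 = 11
  shelf 4: 11 = 11
  shelf 5: 9 + 8 = 17
  shelf 6: 9 = 9
This matches the lower bound, so 6 is optimal.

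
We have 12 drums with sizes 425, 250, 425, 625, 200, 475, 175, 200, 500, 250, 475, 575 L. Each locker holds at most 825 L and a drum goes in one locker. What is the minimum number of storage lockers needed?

Total = 625 + 575 + 500 + 475 + 475 + 425 + 425 + 250 + 250 + 200 + 200 + 175 = 4575 L.
Lower bound: ⌈4575/825⌉ = 6 storage lockers.
Also, 7 drums each exceed 825/2 L, and no two of those can share a locker, so at least 7 storage lockers are needed.
A packing using 7 storage lockers:
  locker 1: 625 + 200 = 825
  locker 2: 575 + 250 = 825
  locker 3: 500 + 250 = 750
  locker 4: 475 + 200 = 675
  locker 5: 475 + 175 = 650
  locker 6: 425 = 425
  locker 7: 425 = 425
This matches the lower bound, so 7 is optimal.

7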